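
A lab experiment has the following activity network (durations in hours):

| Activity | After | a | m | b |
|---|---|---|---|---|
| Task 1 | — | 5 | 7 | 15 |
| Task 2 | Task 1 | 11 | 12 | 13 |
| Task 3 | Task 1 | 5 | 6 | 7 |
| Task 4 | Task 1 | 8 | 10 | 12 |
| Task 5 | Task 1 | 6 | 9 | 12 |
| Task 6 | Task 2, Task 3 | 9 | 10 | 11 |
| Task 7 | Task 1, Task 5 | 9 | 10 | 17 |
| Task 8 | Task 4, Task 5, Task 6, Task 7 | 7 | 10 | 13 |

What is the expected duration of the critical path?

te_Task 1 = (5 + 4·7 + 15)/6 = 48/6 = 8
te_Task 2 = (11 + 4·12 + 13)/6 = 72/6 = 12
te_Task 3 = (5 + 4·6 + 7)/6 = 36/6 = 6
te_Task 4 = (8 + 4·10 + 12)/6 = 60/6 = 10
te_Task 5 = (6 + 4·9 + 12)/6 = 54/6 = 9
te_Task 6 = (9 + 4·10 + 11)/6 = 60/6 = 10
te_Task 7 = (9 + 4·10 + 17)/6 = 66/6 = 11
te_Task 8 = (7 + 4·10 + 13)/6 = 60/6 = 10

Forward pass:
ES_Task 1 = 0; EF_Task 1 = 8
ES_Task 2 = 8; EF_Task 2 = 8+12 = 20
ES_Task 3 = 8; EF_Task 3 = 8+6 = 14
ES_Task 4 = 8; EF_Task 4 = 8+10 = 18
ES_Task 5 = 8; EF_Task 5 = 8+9 = 17
ES_Task 6 = max(EF_Task 2=20, EF_Task 3=14) = 20; EF_Task 6 = 20+10 = 30
ES_Task 7 = max(EF_Task 1=8, EF_Task 5=17) = 17; EF_Task 7 = 17+11 = 28
ES_Task 8 = max(EF_Task 4=18, EF_Task 5=17, EF_Task 6=30, EF_Task 7=28) = 30; EF_Task 8 = 30+10 = 40
Expected project duration μ = 40 hours. Critical path: Task 1 → Task 2 → Task 6 → Task 8.

40 hours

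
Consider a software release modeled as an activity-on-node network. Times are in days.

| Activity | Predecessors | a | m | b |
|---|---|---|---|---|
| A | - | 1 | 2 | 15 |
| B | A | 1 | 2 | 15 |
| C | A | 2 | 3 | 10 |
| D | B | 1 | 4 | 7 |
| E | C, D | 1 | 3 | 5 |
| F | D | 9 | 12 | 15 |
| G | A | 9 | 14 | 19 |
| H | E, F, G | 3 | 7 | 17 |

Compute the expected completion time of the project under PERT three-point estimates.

32 days

te_A = (1 + 4·2 + 15)/6 = 24/6 = 4
te_B = (1 + 4·2 + 15)/6 = 24/6 = 4
te_C = (2 + 4·3 + 10)/6 = 24/6 = 4
te_D = (1 + 4·4 + 7)/6 = 24/6 = 4
te_E = (1 + 4·3 + 5)/6 = 18/6 = 3
te_F = (9 + 4·12 + 15)/6 = 72/6 = 12
te_G = (9 + 4·14 + 19)/6 = 84/6 = 14
te_H = (3 + 4·7 + 17)/6 = 48/6 = 8

Forward pass:
ES_A = 0; EF_A = 4
ES_B = 4; EF_B = 4+4 = 8
ES_C = 4; EF_C = 4+4 = 8
ES_D = 8; EF_D = 8+4 = 12
ES_E = max(EF_C=8, EF_D=12) = 12; EF_E = 12+3 = 15
ES_F = 12; EF_F = 12+12 = 24
ES_G = 4; EF_G = 4+14 = 18
ES_H = max(EF_E=15, EF_F=24, EF_G=18) = 24; EF_H = 24+8 = 32
Expected project duration μ = 32 days. Critical path: A → B → D → F → H.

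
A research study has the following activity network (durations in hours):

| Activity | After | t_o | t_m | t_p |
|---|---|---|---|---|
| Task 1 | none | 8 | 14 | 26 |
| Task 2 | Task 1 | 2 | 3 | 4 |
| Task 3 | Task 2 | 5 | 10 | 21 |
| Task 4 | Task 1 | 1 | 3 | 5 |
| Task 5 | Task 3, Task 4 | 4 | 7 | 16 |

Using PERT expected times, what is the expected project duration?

37 hours

te_Task 1 = (8 + 4·14 + 26)/6 = 90/6 = 15
te_Task 2 = (2 + 4·3 + 4)/6 = 18/6 = 3
te_Task 3 = (5 + 4·10 + 21)/6 = 66/6 = 11
te_Task 4 = (1 + 4·3 + 5)/6 = 18/6 = 3
te_Task 5 = (4 + 4·7 + 16)/6 = 48/6 = 8

Forward pass:
ES_Task 1 = 0; EF_Task 1 = 15
ES_Task 2 = 15; EF_Task 2 = 15+3 = 18
ES_Task 3 = 18; EF_Task 3 = 18+11 = 29
ES_Task 4 = 15; EF_Task 4 = 15+3 = 18
ES_Task 5 = max(EF_Task 3=29, EF_Task 4=18) = 29; EF_Task 5 = 29+8 = 37
Expected project duration μ = 37 hours. Critical path: Task 1 → Task 2 → Task 3 → Task 5.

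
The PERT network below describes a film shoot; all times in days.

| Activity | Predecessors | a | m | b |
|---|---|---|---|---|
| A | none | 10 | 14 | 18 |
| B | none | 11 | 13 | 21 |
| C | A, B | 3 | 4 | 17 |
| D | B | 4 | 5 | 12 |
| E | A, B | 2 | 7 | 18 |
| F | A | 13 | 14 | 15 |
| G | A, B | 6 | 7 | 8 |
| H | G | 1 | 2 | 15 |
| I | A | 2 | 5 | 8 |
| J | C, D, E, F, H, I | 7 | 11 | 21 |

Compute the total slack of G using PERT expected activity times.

te_A = (10 + 4·14 + 18)/6 = 84/6 = 14
te_B = (11 + 4·13 + 21)/6 = 84/6 = 14
te_C = (3 + 4·4 + 17)/6 = 36/6 = 6
te_D = (4 + 4·5 + 12)/6 = 36/6 = 6
te_E = (2 + 4·7 + 18)/6 = 48/6 = 8
te_F = (13 + 4·14 + 15)/6 = 84/6 = 14
te_G = (6 + 4·7 + 8)/6 = 42/6 = 7
te_H = (1 + 4·2 + 15)/6 = 24/6 = 4
te_I = (2 + 4·5 + 8)/6 = 30/6 = 5
te_J = (7 + 4·11 + 21)/6 = 72/6 = 12

Forward pass:
ES_A = 0; EF_A = 14
ES_B = 0; EF_B = 14
ES_C = max(EF_A=14, EF_B=14) = 14; EF_C = 14+6 = 20
ES_D = 14; EF_D = 14+6 = 20
ES_E = max(EF_A=14, EF_B=14) = 14; EF_E = 14+8 = 22
ES_F = 14; EF_F = 14+14 = 28
ES_G = max(EF_A=14, EF_B=14) = 14; EF_G = 14+7 = 21
ES_H = 21; EF_H = 21+4 = 25
ES_I = 14; EF_I = 14+5 = 19
ES_J = max(EF_C=20, EF_D=20, EF_E=22, EF_F=28, EF_H=25, EF_I=19) = 28; EF_J = 28+12 = 40
Expected project duration μ = 40 days. Critical path: A → F → J.

Backward pass:
LF_J = 40; LS_J = 40−12 = 28
LF_I = LS_J = 28; LS_I = 28−5 = 23
LF_H = LS_J = 28; LS_H = 28−4 = 24
LF_G = LS_H = 24; LS_G = 24−7 = 17
LF_F = LS_J = 28; LS_F = 28−14 = 14
LF_E = LS_J = 28; LS_E = 28−8 = 20
LF_D = LS_J = 28; LS_D = 28−6 = 22
LF_C = LS_J = 28; LS_C = 28−6 = 22
LF_B = min(LS_C=22, LS_D=22, LS_E=20, LS_G=17) = 17; LS_B = 17−14 = 3
LF_A = min(LS_C=22, LS_E=20, LS_F=14, LS_G=17, LS_I=23) = 14; LS_A = 14−14 = 0
Slack_G = LS_G − ES_G = 17 − 14 = 3

3 days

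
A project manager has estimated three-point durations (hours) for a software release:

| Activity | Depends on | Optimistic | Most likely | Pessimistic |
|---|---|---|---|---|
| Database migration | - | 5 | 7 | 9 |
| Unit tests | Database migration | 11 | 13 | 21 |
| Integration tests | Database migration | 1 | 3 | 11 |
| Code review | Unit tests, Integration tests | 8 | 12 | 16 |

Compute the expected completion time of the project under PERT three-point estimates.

33 hours

te_Database migration = (5 + 4·7 + 9)/6 = 42/6 = 7
te_Unit tests = (11 + 4·13 + 21)/6 = 84/6 = 14
te_Integration tests = (1 + 4·3 + 11)/6 = 24/6 = 4
te_Code review = (8 + 4·12 + 16)/6 = 72/6 = 12

Forward pass:
ES_Database migration = 0; EF_Database migration = 7
ES_Unit tests = 7; EF_Unit tests = 7+14 = 21
ES_Integration tests = 7; EF_Integration tests = 7+4 = 11
ES_Code review = max(EF_Unit tests=21, EF_Integration tests=11) = 21; EF_Code review = 21+12 = 33
Expected project duration μ = 33 hours. Critical path: Database migration → Unit tests → Code review.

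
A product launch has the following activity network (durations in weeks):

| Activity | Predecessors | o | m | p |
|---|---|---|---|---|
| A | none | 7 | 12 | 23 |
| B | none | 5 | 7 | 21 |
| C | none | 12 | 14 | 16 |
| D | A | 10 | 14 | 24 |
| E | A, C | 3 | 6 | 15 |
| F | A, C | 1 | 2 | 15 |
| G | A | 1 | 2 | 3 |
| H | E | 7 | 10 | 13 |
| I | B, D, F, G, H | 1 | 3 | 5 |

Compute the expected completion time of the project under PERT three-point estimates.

34 weeks

te_A = (7 + 4·12 + 23)/6 = 78/6 = 13
te_B = (5 + 4·7 + 21)/6 = 54/6 = 9
te_C = (12 + 4·14 + 16)/6 = 84/6 = 14
te_D = (10 + 4·14 + 24)/6 = 90/6 = 15
te_E = (3 + 4·6 + 15)/6 = 42/6 = 7
te_F = (1 + 4·2 + 15)/6 = 24/6 = 4
te_G = (1 + 4·2 + 3)/6 = 12/6 = 2
te_H = (7 + 4·10 + 13)/6 = 60/6 = 10
te_I = (1 + 4·3 + 5)/6 = 18/6 = 3

Forward pass:
ES_A = 0; EF_A = 13
ES_B = 0; EF_B = 9
ES_C = 0; EF_C = 14
ES_D = 13; EF_D = 13+15 = 28
ES_E = max(EF_A=13, EF_C=14) = 14; EF_E = 14+7 = 21
ES_F = max(EF_A=13, EF_C=14) = 14; EF_F = 14+4 = 18
ES_G = 13; EF_G = 13+2 = 15
ES_H = 21; EF_H = 21+10 = 31
ES_I = max(EF_B=9, EF_D=28, EF_F=18, EF_G=15, EF_H=31) = 31; EF_I = 31+3 = 34
Expected project duration μ = 34 weeks. Critical path: C → E → H → I.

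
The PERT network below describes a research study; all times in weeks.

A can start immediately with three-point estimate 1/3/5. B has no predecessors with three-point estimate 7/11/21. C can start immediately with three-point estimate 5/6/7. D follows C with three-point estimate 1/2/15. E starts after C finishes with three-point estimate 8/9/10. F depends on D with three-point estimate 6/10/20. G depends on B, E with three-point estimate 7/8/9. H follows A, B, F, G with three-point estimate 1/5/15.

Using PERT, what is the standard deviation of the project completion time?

te_A = (1 + 4·3 + 5)/6 = 18/6 = 3; σ²_A = ((5−1)/6)² = 0.444
te_B = (7 + 4·11 + 21)/6 = 72/6 = 12; σ²_B = ((21−7)/6)² = 5.444
te_C = (5 + 4·6 + 7)/6 = 36/6 = 6; σ²_C = ((7−5)/6)² = 0.111
te_D = (1 + 4·2 + 15)/6 = 24/6 = 4; σ²_D = ((15−1)/6)² = 5.444
te_E = (8 + 4·9 + 10)/6 = 54/6 = 9; σ²_E = ((10−8)/6)² = 0.111
te_F = (6 + 4·10 + 20)/6 = 66/6 = 11; σ²_F = ((20−6)/6)² = 5.444
te_G = (7 + 4·8 + 9)/6 = 48/6 = 8; σ²_G = ((9−7)/6)² = 0.111
te_H = (1 + 4·5 + 15)/6 = 36/6 = 6; σ²_H = ((15−1)/6)² = 5.444

Forward pass:
ES_A = 0; EF_A = 3
ES_B = 0; EF_B = 12
ES_C = 0; EF_C = 6
ES_D = 6; EF_D = 6+4 = 10
ES_E = 6; EF_E = 6+9 = 15
ES_F = 10; EF_F = 10+11 = 21
ES_G = max(EF_B=12, EF_E=15) = 15; EF_G = 15+8 = 23
ES_H = max(EF_A=3, EF_B=12, EF_F=21, EF_G=23) = 23; EF_H = 23+6 = 29
Expected project duration μ = 29 weeks. Critical path: C → E → G → H.

Variance along critical path = 0.111 + 0.111 + 0.111 + 5.444 = 5.778
σ = √5.778 = 2.404 weeks

2.40 weeks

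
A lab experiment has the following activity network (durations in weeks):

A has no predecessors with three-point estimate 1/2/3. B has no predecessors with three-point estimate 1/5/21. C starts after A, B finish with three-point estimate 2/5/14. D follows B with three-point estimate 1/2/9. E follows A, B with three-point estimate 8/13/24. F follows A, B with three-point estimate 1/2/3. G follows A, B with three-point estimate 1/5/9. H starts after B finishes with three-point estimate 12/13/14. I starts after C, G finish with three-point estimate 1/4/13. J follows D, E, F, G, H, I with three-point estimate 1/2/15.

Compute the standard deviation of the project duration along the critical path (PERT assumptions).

te_A = (1 + 4·2 + 3)/6 = 12/6 = 2; σ²_A = ((3−1)/6)² = 0.111
te_B = (1 + 4·5 + 21)/6 = 42/6 = 7; σ²_B = ((21−1)/6)² = 11.111
te_C = (2 + 4·5 + 14)/6 = 36/6 = 6; σ²_C = ((14−2)/6)² = 4.000
te_D = (1 + 4·2 + 9)/6 = 18/6 = 3; σ²_D = ((9−1)/6)² = 1.778
te_E = (8 + 4·13 + 24)/6 = 84/6 = 14; σ²_E = ((24−8)/6)² = 7.111
te_F = (1 + 4·2 + 3)/6 = 12/6 = 2; σ²_F = ((3−1)/6)² = 0.111
te_G = (1 + 4·5 + 9)/6 = 30/6 = 5; σ²_G = ((9−1)/6)² = 1.778
te_H = (12 + 4·13 + 14)/6 = 78/6 = 13; σ²_H = ((14−12)/6)² = 0.111
te_I = (1 + 4·4 + 13)/6 = 30/6 = 5; σ²_I = ((13−1)/6)² = 4.000
te_J = (1 + 4·2 + 15)/6 = 24/6 = 4; σ²_J = ((15−1)/6)² = 5.444

Forward pass:
ES_A = 0; EF_A = 2
ES_B = 0; EF_B = 7
ES_C = max(EF_A=2, EF_B=7) = 7; EF_C = 7+6 = 13
ES_D = 7; EF_D = 7+3 = 10
ES_E = max(EF_A=2, EF_B=7) = 7; EF_E = 7+14 = 21
ES_F = max(EF_A=2, EF_B=7) = 7; EF_F = 7+2 = 9
ES_G = max(EF_A=2, EF_B=7) = 7; EF_G = 7+5 = 12
ES_H = 7; EF_H = 7+13 = 20
ES_I = max(EF_C=13, EF_G=12) = 13; EF_I = 13+5 = 18
ES_J = max(EF_D=10, EF_E=21, EF_F=9, EF_G=12, EF_H=20, EF_I=18) = 21; EF_J = 21+4 = 25
Expected project duration μ = 25 weeks. Critical path: B → E → J.

Variance along critical path = 11.111 + 7.111 + 5.444 = 23.667
σ = √23.667 = 4.865 weeks

4.86 weeks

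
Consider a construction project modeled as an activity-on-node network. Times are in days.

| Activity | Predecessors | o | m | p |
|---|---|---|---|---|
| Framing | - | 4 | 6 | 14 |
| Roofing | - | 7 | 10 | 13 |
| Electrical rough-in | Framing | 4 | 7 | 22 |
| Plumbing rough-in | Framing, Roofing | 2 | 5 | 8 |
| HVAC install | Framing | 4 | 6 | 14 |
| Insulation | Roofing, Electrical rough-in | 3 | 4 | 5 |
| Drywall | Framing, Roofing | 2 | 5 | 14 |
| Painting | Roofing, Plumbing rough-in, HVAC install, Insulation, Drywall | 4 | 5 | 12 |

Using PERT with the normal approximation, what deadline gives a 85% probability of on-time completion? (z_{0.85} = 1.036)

29.8 days

te_Framing = (4 + 4·6 + 14)/6 = 42/6 = 7; σ²_Framing = ((14−4)/6)² = 2.778
te_Roofing = (7 + 4·10 + 13)/6 = 60/6 = 10; σ²_Roofing = ((13−7)/6)² = 1.000
te_Electrical rough-in = (4 + 4·7 + 22)/6 = 54/6 = 9; σ²_Electrical rough-in = ((22−4)/6)² = 9.000
te_Plumbing rough-in = (2 + 4·5 + 8)/6 = 30/6 = 5; σ²_Plumbing rough-in = ((8−2)/6)² = 1.000
te_HVAC install = (4 + 4·6 + 14)/6 = 42/6 = 7; σ²_HVAC install = ((14−4)/6)² = 2.778
te_Insulation = (3 + 4·4 + 5)/6 = 24/6 = 4; σ²_Insulation = ((5−3)/6)² = 0.111
te_Drywall = (2 + 4·5 + 14)/6 = 36/6 = 6; σ²_Drywall = ((14−2)/6)² = 4.000
te_Painting = (4 + 4·5 + 12)/6 = 36/6 = 6; σ²_Painting = ((12−4)/6)² = 1.778

Forward pass:
ES_Framing = 0; EF_Framing = 7
ES_Roofing = 0; EF_Roofing = 10
ES_Electrical rough-in = 7; EF_Electrical rough-in = 7+9 = 16
ES_Plumbing rough-in = max(EF_Framing=7, EF_Roofing=10) = 10; EF_Plumbing rough-in = 10+5 = 15
ES_HVAC install = 7; EF_HVAC install = 7+7 = 14
ES_Insulation = max(EF_Roofing=10, EF_Electrical rough-in=16) = 16; EF_Insulation = 16+4 = 20
ES_Drywall = max(EF_Framing=7, EF_Roofing=10) = 10; EF_Drywall = 10+6 = 16
ES_Painting = max(EF_Roofing=10, EF_Plumbing rough-in=15, EF_HVAC install=14, EF_Insulation=20, EF_Drywall=16) = 20; EF_Painting = 20+6 = 26
Expected project duration μ = 26 days. Critical path: Framing → Electrical rough-in → Insulation → Painting.

Variance along critical path = 2.778 + 9.000 + 0.111 + 1.778 = 13.667; σ = 3.697 days.
D = μ + z·σ = 26 + 1.036·3.697 = 29.8 days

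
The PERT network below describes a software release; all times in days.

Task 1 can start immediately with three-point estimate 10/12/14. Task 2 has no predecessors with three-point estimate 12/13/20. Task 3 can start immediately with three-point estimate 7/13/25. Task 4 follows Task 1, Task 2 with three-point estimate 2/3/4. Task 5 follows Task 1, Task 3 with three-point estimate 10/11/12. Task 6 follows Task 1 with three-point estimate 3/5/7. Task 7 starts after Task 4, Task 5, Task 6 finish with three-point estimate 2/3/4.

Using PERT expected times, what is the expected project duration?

28 days

te_Task 1 = (10 + 4·12 + 14)/6 = 72/6 = 12
te_Task 2 = (12 + 4·13 + 20)/6 = 84/6 = 14
te_Task 3 = (7 + 4·13 + 25)/6 = 84/6 = 14
te_Task 4 = (2 + 4·3 + 4)/6 = 18/6 = 3
te_Task 5 = (10 + 4·11 + 12)/6 = 66/6 = 11
te_Task 6 = (3 + 4·5 + 7)/6 = 30/6 = 5
te_Task 7 = (2 + 4·3 + 4)/6 = 18/6 = 3

Forward pass:
ES_Task 1 = 0; EF_Task 1 = 12
ES_Task 2 = 0; EF_Task 2 = 14
ES_Task 3 = 0; EF_Task 3 = 14
ES_Task 4 = max(EF_Task 1=12, EF_Task 2=14) = 14; EF_Task 4 = 14+3 = 17
ES_Task 5 = max(EF_Task 1=12, EF_Task 3=14) = 14; EF_Task 5 = 14+11 = 25
ES_Task 6 = 12; EF_Task 6 = 12+5 = 17
ES_Task 7 = max(EF_Task 4=17, EF_Task 5=25, EF_Task 6=17) = 25; EF_Task 7 = 25+3 = 28
Expected project duration μ = 28 days. Critical path: Task 3 → Task 5 → Task 7.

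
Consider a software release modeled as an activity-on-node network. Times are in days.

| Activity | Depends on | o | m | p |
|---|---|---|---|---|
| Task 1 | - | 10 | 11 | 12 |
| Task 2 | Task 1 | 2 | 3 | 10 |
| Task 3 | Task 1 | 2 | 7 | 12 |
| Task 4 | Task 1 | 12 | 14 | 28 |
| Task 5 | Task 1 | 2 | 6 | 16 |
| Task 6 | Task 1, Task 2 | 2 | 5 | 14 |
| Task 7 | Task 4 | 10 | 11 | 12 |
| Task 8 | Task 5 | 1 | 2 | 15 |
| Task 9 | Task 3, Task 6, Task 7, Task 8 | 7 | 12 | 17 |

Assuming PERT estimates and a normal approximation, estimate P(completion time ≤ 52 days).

0.735

te_Task 1 = (10 + 4·11 + 12)/6 = 66/6 = 11; σ²_Task 1 = ((12−10)/6)² = 0.111
te_Task 2 = (2 + 4·3 + 10)/6 = 24/6 = 4; σ²_Task 2 = ((10−2)/6)² = 1.778
te_Task 3 = (2 + 4·7 + 12)/6 = 42/6 = 7; σ²_Task 3 = ((12−2)/6)² = 2.778
te_Task 4 = (12 + 4·14 + 28)/6 = 96/6 = 16; σ²_Task 4 = ((28−12)/6)² = 7.111
te_Task 5 = (2 + 4·6 + 16)/6 = 42/6 = 7; σ²_Task 5 = ((16−2)/6)² = 5.444
te_Task 6 = (2 + 4·5 + 14)/6 = 36/6 = 6; σ²_Task 6 = ((14−2)/6)² = 4.000
te_Task 7 = (10 + 4·11 + 12)/6 = 66/6 = 11; σ²_Task 7 = ((12−10)/6)² = 0.111
te_Task 8 = (1 + 4·2 + 15)/6 = 24/6 = 4; σ²_Task 8 = ((15−1)/6)² = 5.444
te_Task 9 = (7 + 4·12 + 17)/6 = 72/6 = 12; σ²_Task 9 = ((17−7)/6)² = 2.778

Forward pass:
ES_Task 1 = 0; EF_Task 1 = 11
ES_Task 2 = 11; EF_Task 2 = 11+4 = 15
ES_Task 3 = 11; EF_Task 3 = 11+7 = 18
ES_Task 4 = 11; EF_Task 4 = 11+16 = 27
ES_Task 5 = 11; EF_Task 5 = 11+7 = 18
ES_Task 6 = max(EF_Task 1=11, EF_Task 2=15) = 15; EF_Task 6 = 15+6 = 21
ES_Task 7 = 27; EF_Task 7 = 27+11 = 38
ES_Task 8 = 18; EF_Task 8 = 18+4 = 22
ES_Task 9 = max(EF_Task 3=18, EF_Task 6=21, EF_Task 7=38, EF_Task 8=22) = 38; EF_Task 9 = 38+12 = 50
Expected project duration μ = 50 days. Critical path: Task 1 → Task 4 → Task 7 → Task 9.

Variance along critical path = 0.111 + 7.111 + 0.111 + 2.778 = 10.111; σ = √10.111 = 3.180 days.
Z = (52 − 50) / 3.180 = 0.629
P(T ≤ 52) = Φ(0.629) ≈ 0.735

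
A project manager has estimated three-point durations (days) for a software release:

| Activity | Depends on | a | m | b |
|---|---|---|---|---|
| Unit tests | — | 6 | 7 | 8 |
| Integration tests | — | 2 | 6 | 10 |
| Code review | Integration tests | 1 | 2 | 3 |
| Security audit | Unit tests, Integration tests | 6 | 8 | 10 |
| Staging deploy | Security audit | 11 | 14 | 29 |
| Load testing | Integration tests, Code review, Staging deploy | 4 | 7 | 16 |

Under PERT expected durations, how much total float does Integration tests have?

te_Unit tests = (6 + 4·7 + 8)/6 = 42/6 = 7
te_Integration tests = (2 + 4·6 + 10)/6 = 36/6 = 6
te_Code review = (1 + 4·2 + 3)/6 = 12/6 = 2
te_Security audit = (6 + 4·8 + 10)/6 = 48/6 = 8
te_Staging deploy = (11 + 4·14 + 29)/6 = 96/6 = 16
te_Load testing = (4 + 4·7 + 16)/6 = 48/6 = 8

Forward pass:
ES_Unit tests = 0; EF_Unit tests = 7
ES_Integration tests = 0; EF_Integration tests = 6
ES_Code review = 6; EF_Code review = 6+2 = 8
ES_Security audit = max(EF_Unit tests=7, EF_Integration tests=6) = 7; EF_Security audit = 7+8 = 15
ES_Staging deploy = 15; EF_Staging deploy = 15+16 = 31
ES_Load testing = max(EF_Integration tests=6, EF_Code review=8, EF_Staging deploy=31) = 31; EF_Load testing = 31+8 = 39
Expected project duration μ = 39 days. Critical path: Unit tests → Security audit → Staging deploy → Load testing.

Backward pass:
LF_Load testing = 39; LS_Load testing = 39−8 = 31
LF_Staging deploy = LS_Load testing = 31; LS_Staging deploy = 31−16 = 15
LF_Security audit = LS_Staging deploy = 15; LS_Security audit = 15−8 = 7
LF_Code review = LS_Load testing = 31; LS_Code review = 31−2 = 29
LF_Integration tests = min(LS_Code review=29, LS_Security audit=7, LS_Load testing=31) = 7; LS_Integration tests = 7−6 = 1
LF_Unit tests = LS_Security audit = 7; LS_Unit tests = 7−7 = 0
Slack_Integration tests = LS_Integration tests − ES_Integration tests = 1 − 0 = 1

1 days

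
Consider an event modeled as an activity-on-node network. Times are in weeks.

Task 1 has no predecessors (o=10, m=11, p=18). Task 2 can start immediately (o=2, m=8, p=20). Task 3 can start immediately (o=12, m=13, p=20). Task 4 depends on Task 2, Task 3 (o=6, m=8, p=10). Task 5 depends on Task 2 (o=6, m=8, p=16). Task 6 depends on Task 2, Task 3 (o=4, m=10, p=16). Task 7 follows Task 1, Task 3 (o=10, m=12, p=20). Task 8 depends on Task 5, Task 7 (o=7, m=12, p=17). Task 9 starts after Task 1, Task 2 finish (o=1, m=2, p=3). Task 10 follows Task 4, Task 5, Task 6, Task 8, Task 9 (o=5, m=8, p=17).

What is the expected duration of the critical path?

te_Task 1 = (10 + 4·11 + 18)/6 = 72/6 = 12
te_Task 2 = (2 + 4·8 + 20)/6 = 54/6 = 9
te_Task 3 = (12 + 4·13 + 20)/6 = 84/6 = 14
te_Task 4 = (6 + 4·8 + 10)/6 = 48/6 = 8
te_Task 5 = (6 + 4·8 + 16)/6 = 54/6 = 9
te_Task 6 = (4 + 4·10 + 16)/6 = 60/6 = 10
te_Task 7 = (10 + 4·12 + 20)/6 = 78/6 = 13
te_Task 8 = (7 + 4·12 + 17)/6 = 72/6 = 12
te_Task 9 = (1 + 4·2 + 3)/6 = 12/6 = 2
te_Task 10 = (5 + 4·8 + 17)/6 = 54/6 = 9

Forward pass:
ES_Task 1 = 0; EF_Task 1 = 12
ES_Task 2 = 0; EF_Task 2 = 9
ES_Task 3 = 0; EF_Task 3 = 14
ES_Task 4 = max(EF_Task 2=9, EF_Task 3=14) = 14; EF_Task 4 = 14+8 = 22
ES_Task 5 = 9; EF_Task 5 = 9+9 = 18
ES_Task 6 = max(EF_Task 2=9, EF_Task 3=14) = 14; EF_Task 6 = 14+10 = 24
ES_Task 7 = max(EF_Task 1=12, EF_Task 3=14) = 14; EF_Task 7 = 14+13 = 27
ES_Task 8 = max(EF_Task 5=18, EF_Task 7=27) = 27; EF_Task 8 = 27+12 = 39
ES_Task 9 = max(EF_Task 1=12, EF_Task 2=9) = 12; EF_Task 9 = 12+2 = 14
ES_Task 10 = max(EF_Task 4=22, EF_Task 5=18, EF_Task 6=24, EF_Task 8=39, EF_Task 9=14) = 39; EF_Task 10 = 39+9 = 48
Expected project duration μ = 48 weeks. Critical path: Task 3 → Task 7 → Task 8 → Task 10.

48 weeks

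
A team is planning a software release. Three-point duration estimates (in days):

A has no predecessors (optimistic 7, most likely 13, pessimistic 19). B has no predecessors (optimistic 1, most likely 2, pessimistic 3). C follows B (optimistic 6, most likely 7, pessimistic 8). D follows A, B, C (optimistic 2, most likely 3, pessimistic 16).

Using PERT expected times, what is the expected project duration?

te_A = (7 + 4·13 + 19)/6 = 78/6 = 13
te_B = (1 + 4·2 + 3)/6 = 12/6 = 2
te_C = (6 + 4·7 + 8)/6 = 42/6 = 7
te_D = (2 + 4·3 + 16)/6 = 30/6 = 5

Forward pass:
ES_A = 0; EF_A = 13
ES_B = 0; EF_B = 2
ES_C = 2; EF_C = 2+7 = 9
ES_D = max(EF_A=13, EF_B=2, EF_C=9) = 13; EF_D = 13+5 = 18
Expected project duration μ = 18 days. Critical path: A → D.

18 days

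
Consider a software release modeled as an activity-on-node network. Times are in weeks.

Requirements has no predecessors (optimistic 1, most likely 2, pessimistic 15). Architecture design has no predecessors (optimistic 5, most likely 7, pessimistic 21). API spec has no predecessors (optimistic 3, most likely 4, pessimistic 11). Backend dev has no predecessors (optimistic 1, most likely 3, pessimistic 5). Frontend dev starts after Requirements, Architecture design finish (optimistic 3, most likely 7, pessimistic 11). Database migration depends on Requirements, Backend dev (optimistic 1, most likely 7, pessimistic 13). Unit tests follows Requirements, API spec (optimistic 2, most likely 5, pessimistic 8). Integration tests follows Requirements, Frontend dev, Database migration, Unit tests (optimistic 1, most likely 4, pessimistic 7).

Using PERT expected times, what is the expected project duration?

te_Requirements = (1 + 4·2 + 15)/6 = 24/6 = 4
te_Architecture design = (5 + 4·7 + 21)/6 = 54/6 = 9
te_API spec = (3 + 4·4 + 11)/6 = 30/6 = 5
te_Backend dev = (1 + 4·3 + 5)/6 = 18/6 = 3
te_Frontend dev = (3 + 4·7 + 11)/6 = 42/6 = 7
te_Database migration = (1 + 4·7 + 13)/6 = 42/6 = 7
te_Unit tests = (2 + 4·5 + 8)/6 = 30/6 = 5
te_Integration tests = (1 + 4·4 + 7)/6 = 24/6 = 4

Forward pass:
ES_Requirements = 0; EF_Requirements = 4
ES_Architecture design = 0; EF_Architecture design = 9
ES_API spec = 0; EF_API spec = 5
ES_Backend dev = 0; EF_Backend dev = 3
ES_Frontend dev = max(EF_Requirements=4, EF_Architecture design=9) = 9; EF_Frontend dev = 9+7 = 16
ES_Database migration = max(EF_Requirements=4, EF_Backend dev=3) = 4; EF_Database migration = 4+7 = 11
ES_Unit tests = max(EF_Requirements=4, EF_API spec=5) = 5; EF_Unit tests = 5+5 = 10
ES_Integration tests = max(EF_Requirements=4, EF_Frontend dev=16, EF_Database migration=11, EF_Unit tests=10) = 16; EF_Integration tests = 16+4 = 20
Expected project duration μ = 20 weeks. Critical path: Architecture design → Frontend dev → Integration tests.

20 weeks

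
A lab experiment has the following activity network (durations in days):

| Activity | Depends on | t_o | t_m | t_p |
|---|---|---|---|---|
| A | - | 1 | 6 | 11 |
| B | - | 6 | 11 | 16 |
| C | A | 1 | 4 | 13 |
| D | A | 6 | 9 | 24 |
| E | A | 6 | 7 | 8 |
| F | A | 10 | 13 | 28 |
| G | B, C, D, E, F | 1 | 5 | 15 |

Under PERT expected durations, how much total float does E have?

8 days

te_A = (1 + 4·6 + 11)/6 = 36/6 = 6
te_B = (6 + 4·11 + 16)/6 = 66/6 = 11
te_C = (1 + 4·4 + 13)/6 = 30/6 = 5
te_D = (6 + 4·9 + 24)/6 = 66/6 = 11
te_E = (6 + 4·7 + 8)/6 = 42/6 = 7
te_F = (10 + 4·13 + 28)/6 = 90/6 = 15
te_G = (1 + 4·5 + 15)/6 = 36/6 = 6

Forward pass:
ES_A = 0; EF_A = 6
ES_B = 0; EF_B = 11
ES_C = 6; EF_C = 6+5 = 11
ES_D = 6; EF_D = 6+11 = 17
ES_E = 6; EF_E = 6+7 = 13
ES_F = 6; EF_F = 6+15 = 21
ES_G = max(EF_B=11, EF_C=11, EF_D=17, EF_E=13, EF_F=21) = 21; EF_G = 21+6 = 27
Expected project duration μ = 27 days. Critical path: A → F → G.

Backward pass:
LF_G = 27; LS_G = 27−6 = 21
LF_F = LS_G = 21; LS_F = 21−15 = 6
LF_E = LS_G = 21; LS_E = 21−7 = 14
LF_D = LS_G = 21; LS_D = 21−11 = 10
LF_C = LS_G = 21; LS_C = 21−5 = 16
LF_B = LS_G = 21; LS_B = 21−11 = 10
LF_A = min(LS_C=16, LS_D=10, LS_E=14, LS_F=6) = 6; LS_A = 6−6 = 0
Slack_E = LS_E − ES_E = 14 − 6 = 8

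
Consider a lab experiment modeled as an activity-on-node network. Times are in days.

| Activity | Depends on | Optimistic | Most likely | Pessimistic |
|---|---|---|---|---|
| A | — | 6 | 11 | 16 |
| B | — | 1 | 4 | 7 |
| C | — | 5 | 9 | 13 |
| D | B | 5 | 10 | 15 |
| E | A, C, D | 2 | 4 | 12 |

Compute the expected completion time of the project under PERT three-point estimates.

te_A = (6 + 4·11 + 16)/6 = 66/6 = 11
te_B = (1 + 4·4 + 7)/6 = 24/6 = 4
te_C = (5 + 4·9 + 13)/6 = 54/6 = 9
te_D = (5 + 4·10 + 15)/6 = 60/6 = 10
te_E = (2 + 4·4 + 12)/6 = 30/6 = 5

Forward pass:
ES_A = 0; EF_A = 11
ES_B = 0; EF_B = 4
ES_C = 0; EF_C = 9
ES_D = 4; EF_D = 4+10 = 14
ES_E = max(EF_A=11, EF_C=9, EF_D=14) = 14; EF_E = 14+5 = 19
Expected project duration μ = 19 days. Critical path: B → D → E.

19 days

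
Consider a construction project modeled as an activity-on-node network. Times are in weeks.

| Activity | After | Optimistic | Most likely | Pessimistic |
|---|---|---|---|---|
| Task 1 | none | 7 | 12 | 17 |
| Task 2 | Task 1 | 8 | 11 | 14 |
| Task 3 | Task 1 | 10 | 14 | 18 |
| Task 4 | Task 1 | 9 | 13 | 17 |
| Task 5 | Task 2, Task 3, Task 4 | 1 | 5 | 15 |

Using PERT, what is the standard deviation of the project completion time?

te_Task 1 = (7 + 4·12 + 17)/6 = 72/6 = 12; σ²_Task 1 = ((17−7)/6)² = 2.778
te_Task 2 = (8 + 4·11 + 14)/6 = 66/6 = 11; σ²_Task 2 = ((14−8)/6)² = 1.000
te_Task 3 = (10 + 4·14 + 18)/6 = 84/6 = 14; σ²_Task 3 = ((18−10)/6)² = 1.778
te_Task 4 = (9 + 4·13 + 17)/6 = 78/6 = 13; σ²_Task 4 = ((17−9)/6)² = 1.778
te_Task 5 = (1 + 4·5 + 15)/6 = 36/6 = 6; σ²_Task 5 = ((15−1)/6)² = 5.444

Forward pass:
ES_Task 1 = 0; EF_Task 1 = 12
ES_Task 2 = 12; EF_Task 2 = 12+11 = 23
ES_Task 3 = 12; EF_Task 3 = 12+14 = 26
ES_Task 4 = 12; EF_Task 4 = 12+13 = 25
ES_Task 5 = max(EF_Task 2=23, EF_Task 3=26, EF_Task 4=25) = 26; EF_Task 5 = 26+6 = 32
Expected project duration μ = 32 weeks. Critical path: Task 1 → Task 3 → Task 5.

Variance along critical path = 2.778 + 1.778 + 5.444 = 10.000
σ = √10.000 = 3.162 weeks

3.16 weeks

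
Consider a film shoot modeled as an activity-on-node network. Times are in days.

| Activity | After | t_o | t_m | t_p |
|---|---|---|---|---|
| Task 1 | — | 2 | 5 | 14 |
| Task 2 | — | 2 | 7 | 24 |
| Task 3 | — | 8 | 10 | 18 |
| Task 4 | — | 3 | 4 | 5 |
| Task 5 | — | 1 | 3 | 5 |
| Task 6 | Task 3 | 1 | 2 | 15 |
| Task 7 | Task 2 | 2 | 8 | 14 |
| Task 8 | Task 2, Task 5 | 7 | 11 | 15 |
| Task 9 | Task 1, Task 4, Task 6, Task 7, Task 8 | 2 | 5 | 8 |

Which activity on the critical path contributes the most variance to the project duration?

te_Task 1 = (2 + 4·5 + 14)/6 = 36/6 = 6; σ²_Task 1 = ((14−2)/6)² = 4.000
te_Task 2 = (2 + 4·7 + 24)/6 = 54/6 = 9; σ²_Task 2 = ((24−2)/6)² = 13.444
te_Task 3 = (8 + 4·10 + 18)/6 = 66/6 = 11; σ²_Task 3 = ((18−8)/6)² = 2.778
te_Task 4 = (3 + 4·4 + 5)/6 = 24/6 = 4; σ²_Task 4 = ((5−3)/6)² = 0.111
te_Task 5 = (1 + 4·3 + 5)/6 = 18/6 = 3; σ²_Task 5 = ((5−1)/6)² = 0.444
te_Task 6 = (1 + 4·2 + 15)/6 = 24/6 = 4; σ²_Task 6 = ((15−1)/6)² = 5.444
te_Task 7 = (2 + 4·8 + 14)/6 = 48/6 = 8; σ²_Task 7 = ((14−2)/6)² = 4.000
te_Task 8 = (7 + 4·11 + 15)/6 = 66/6 = 11; σ²_Task 8 = ((15−7)/6)² = 1.778
te_Task 9 = (2 + 4·5 + 8)/6 = 30/6 = 5; σ²_Task 9 = ((8−2)/6)² = 1.000

Forward pass:
ES_Task 1 = 0; EF_Task 1 = 6
ES_Task 2 = 0; EF_Task 2 = 9
ES_Task 3 = 0; EF_Task 3 = 11
ES_Task 4 = 0; EF_Task 4 = 4
ES_Task 5 = 0; EF_Task 5 = 3
ES_Task 6 = 11; EF_Task 6 = 11+4 = 15
ES_Task 7 = 9; EF_Task 7 = 9+8 = 17
ES_Task 8 = max(EF_Task 2=9, EF_Task 5=3) = 9; EF_Task 8 = 9+11 = 20
ES_Task 9 = max(EF_Task 1=6, EF_Task 4=4, EF_Task 6=15, EF_Task 7=17, EF_Task 8=20) = 20; EF_Task 9 = 20+5 = 25
Expected project duration μ = 25 days. Critical path: Task 2 → Task 8 → Task 9.

Variances on critical path: σ²_Task 2=13.444, σ²_Task 8=1.778, σ²_Task 9=1.000.
Largest is σ²_Task 2 = 13.444.

Task 2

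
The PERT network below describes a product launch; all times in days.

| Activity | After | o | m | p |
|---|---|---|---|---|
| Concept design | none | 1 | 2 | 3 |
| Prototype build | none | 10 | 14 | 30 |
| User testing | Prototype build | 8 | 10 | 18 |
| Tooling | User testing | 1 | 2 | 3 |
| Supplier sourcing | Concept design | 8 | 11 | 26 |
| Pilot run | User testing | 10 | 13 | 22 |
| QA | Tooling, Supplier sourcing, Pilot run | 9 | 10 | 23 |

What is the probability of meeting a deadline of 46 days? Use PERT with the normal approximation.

0.074

te_Concept design = (1 + 4·2 + 3)/6 = 12/6 = 2; σ²_Concept design = ((3−1)/6)² = 0.111
te_Prototype build = (10 + 4·14 + 30)/6 = 96/6 = 16; σ²_Prototype build = ((30−10)/6)² = 11.111
te_User testing = (8 + 4·10 + 18)/6 = 66/6 = 11; σ²_User testing = ((18−8)/6)² = 2.778
te_Tooling = (1 + 4·2 + 3)/6 = 12/6 = 2; σ²_Tooling = ((3−1)/6)² = 0.111
te_Supplier sourcing = (8 + 4·11 + 26)/6 = 78/6 = 13; σ²_Supplier sourcing = ((26−8)/6)² = 9.000
te_Pilot run = (10 + 4·13 + 22)/6 = 84/6 = 14; σ²_Pilot run = ((22−10)/6)² = 4.000
te_QA = (9 + 4·10 + 23)/6 = 72/6 = 12; σ²_QA = ((23−9)/6)² = 5.444

Forward pass:
ES_Concept design = 0; EF_Concept design = 2
ES_Prototype build = 0; EF_Prototype build = 16
ES_User testing = 16; EF_User testing = 16+11 = 27
ES_Tooling = 27; EF_Tooling = 27+2 = 29
ES_Supplier sourcing = 2; EF_Supplier sourcing = 2+13 = 15
ES_Pilot run = 27; EF_Pilot run = 27+14 = 41
ES_QA = max(EF_Tooling=29, EF_Supplier sourcing=15, EF_Pilot run=41) = 41; EF_QA = 41+12 = 53
Expected project duration μ = 53 days. Critical path: Prototype build → User testing → Pilot run → QA.

Variance along critical path = 11.111 + 2.778 + 4.000 + 5.444 = 23.333; σ = √23.333 = 4.830 days.
Z = (46 − 53) / 4.830 = -1.449
P(T ≤ 46) = Φ(-1.449) ≈ 0.074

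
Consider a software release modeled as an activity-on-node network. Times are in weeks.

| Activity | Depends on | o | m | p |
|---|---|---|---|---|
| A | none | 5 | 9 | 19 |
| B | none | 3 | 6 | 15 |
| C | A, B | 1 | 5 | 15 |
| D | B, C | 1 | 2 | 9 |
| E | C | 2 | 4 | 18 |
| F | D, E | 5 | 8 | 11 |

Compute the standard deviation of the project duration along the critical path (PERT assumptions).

te_A = (5 + 4·9 + 19)/6 = 60/6 = 10; σ²_A = ((19−5)/6)² = 5.444
te_B = (3 + 4·6 + 15)/6 = 42/6 = 7; σ²_B = ((15−3)/6)² = 4.000
te_C = (1 + 4·5 + 15)/6 = 36/6 = 6; σ²_C = ((15−1)/6)² = 5.444
te_D = (1 + 4·2 + 9)/6 = 18/6 = 3; σ²_D = ((9−1)/6)² = 1.778
te_E = (2 + 4·4 + 18)/6 = 36/6 = 6; σ²_E = ((18−2)/6)² = 7.111
te_F = (5 + 4·8 + 11)/6 = 48/6 = 8; σ²_F = ((11−5)/6)² = 1.000

Forward pass:
ES_A = 0; EF_A = 10
ES_B = 0; EF_B = 7
ES_C = max(EF_A=10, EF_B=7) = 10; EF_C = 10+6 = 16
ES_D = max(EF_B=7, EF_C=16) = 16; EF_D = 16+3 = 19
ES_E = 16; EF_E = 16+6 = 22
ES_F = max(EF_D=19, EF_E=22) = 22; EF_F = 22+8 = 30
Expected project duration μ = 30 weeks. Critical path: A → C → E → F.

Variance along critical path = 5.444 + 5.444 + 7.111 + 1.000 = 19.000
σ = √19.000 = 4.359 weeks

4.36 weeks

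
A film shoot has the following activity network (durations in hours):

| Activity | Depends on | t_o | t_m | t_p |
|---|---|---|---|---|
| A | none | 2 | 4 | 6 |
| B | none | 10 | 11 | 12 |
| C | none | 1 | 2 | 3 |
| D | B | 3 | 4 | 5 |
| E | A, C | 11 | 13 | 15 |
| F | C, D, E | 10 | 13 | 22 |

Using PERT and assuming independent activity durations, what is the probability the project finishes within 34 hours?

0.913

te_A = (2 + 4·4 + 6)/6 = 24/6 = 4; σ²_A = ((6−2)/6)² = 0.444
te_B = (10 + 4·11 + 12)/6 = 66/6 = 11; σ²_B = ((12−10)/6)² = 0.111
te_C = (1 + 4·2 + 3)/6 = 12/6 = 2; σ²_C = ((3−1)/6)² = 0.111
te_D = (3 + 4·4 + 5)/6 = 24/6 = 4; σ²_D = ((5−3)/6)² = 0.111
te_E = (11 + 4·13 + 15)/6 = 78/6 = 13; σ²_E = ((15−11)/6)² = 0.444
te_F = (10 + 4·13 + 22)/6 = 84/6 = 14; σ²_F = ((22−10)/6)² = 4.000

Forward pass:
ES_A = 0; EF_A = 4
ES_B = 0; EF_B = 11
ES_C = 0; EF_C = 2
ES_D = 11; EF_D = 11+4 = 15
ES_E = max(EF_A=4, EF_C=2) = 4; EF_E = 4+13 = 17
ES_F = max(EF_C=2, EF_D=15, EF_E=17) = 17; EF_F = 17+14 = 31
Expected project duration μ = 31 hours. Critical path: A → E → F.

Variance along critical path = 0.444 + 0.444 + 4.000 = 4.889; σ = √4.889 = 2.211 hours.
Z = (34 − 31) / 2.211 = 1.357
P(T ≤ 34) = Φ(1.357) ≈ 0.913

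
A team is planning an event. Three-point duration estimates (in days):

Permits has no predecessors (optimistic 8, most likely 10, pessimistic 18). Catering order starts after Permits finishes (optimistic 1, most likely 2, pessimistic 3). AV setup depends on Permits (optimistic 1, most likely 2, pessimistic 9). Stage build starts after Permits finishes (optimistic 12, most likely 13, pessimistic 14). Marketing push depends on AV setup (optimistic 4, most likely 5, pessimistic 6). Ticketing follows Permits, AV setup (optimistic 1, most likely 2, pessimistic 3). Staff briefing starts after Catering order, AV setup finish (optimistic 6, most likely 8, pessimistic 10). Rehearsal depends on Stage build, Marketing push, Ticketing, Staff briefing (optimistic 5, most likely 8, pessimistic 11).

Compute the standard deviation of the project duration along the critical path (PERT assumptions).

1.97 days

te_Permits = (8 + 4·10 + 18)/6 = 66/6 = 11; σ²_Permits = ((18−8)/6)² = 2.778
te_Catering order = (1 + 4·2 + 3)/6 = 12/6 = 2; σ²_Catering order = ((3−1)/6)² = 0.111
te_AV setup = (1 + 4·2 + 9)/6 = 18/6 = 3; σ²_AV setup = ((9−1)/6)² = 1.778
te_Stage build = (12 + 4·13 + 14)/6 = 78/6 = 13; σ²_Stage build = ((14−12)/6)² = 0.111
te_Marketing push = (4 + 4·5 + 6)/6 = 30/6 = 5; σ²_Marketing push = ((6−4)/6)² = 0.111
te_Ticketing = (1 + 4·2 + 3)/6 = 12/6 = 2; σ²_Ticketing = ((3−1)/6)² = 0.111
te_Staff briefing = (6 + 4·8 + 10)/6 = 48/6 = 8; σ²_Staff briefing = ((10−6)/6)² = 0.444
te_Rehearsal = (5 + 4·8 + 11)/6 = 48/6 = 8; σ²_Rehearsal = ((11−5)/6)² = 1.000

Forward pass:
ES_Permits = 0; EF_Permits = 11
ES_Catering order = 11; EF_Catering order = 11+2 = 13
ES_AV setup = 11; EF_AV setup = 11+3 = 14
ES_Stage build = 11; EF_Stage build = 11+13 = 24
ES_Marketing push = 14; EF_Marketing push = 14+5 = 19
ES_Ticketing = max(EF_Permits=11, EF_AV setup=14) = 14; EF_Ticketing = 14+2 = 16
ES_Staff briefing = max(EF_Catering order=13, EF_AV setup=14) = 14; EF_Staff briefing = 14+8 = 22
ES_Rehearsal = max(EF_Stage build=24, EF_Marketing push=19, EF_Ticketing=16, EF_Staff briefing=22) = 24; EF_Rehearsal = 24+8 = 32
Expected project duration μ = 32 days. Critical path: Permits → Stage build → Rehearsal.

Variance along critical path = 2.778 + 0.111 + 1.000 = 3.889
σ = √3.889 = 1.972 days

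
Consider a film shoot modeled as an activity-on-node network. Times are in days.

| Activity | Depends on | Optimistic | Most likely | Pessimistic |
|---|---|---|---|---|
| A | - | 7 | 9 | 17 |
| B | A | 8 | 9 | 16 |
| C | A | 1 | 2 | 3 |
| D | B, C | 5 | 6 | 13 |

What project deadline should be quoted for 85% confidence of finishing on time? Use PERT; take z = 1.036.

29.6 days

te_A = (7 + 4·9 + 17)/6 = 60/6 = 10; σ²_A = ((17−7)/6)² = 2.778
te_B = (8 + 4·9 + 16)/6 = 60/6 = 10; σ²_B = ((16−8)/6)² = 1.778
te_C = (1 + 4·2 + 3)/6 = 12/6 = 2; σ²_C = ((3−1)/6)² = 0.111
te_D = (5 + 4·6 + 13)/6 = 42/6 = 7; σ²_D = ((13−5)/6)² = 1.778

Forward pass:
ES_A = 0; EF_A = 10
ES_B = 10; EF_B = 10+10 = 20
ES_C = 10; EF_C = 10+2 = 12
ES_D = max(EF_B=20, EF_C=12) = 20; EF_D = 20+7 = 27
Expected project duration μ = 27 days. Critical path: A → B → D.

Variance along critical path = 2.778 + 1.778 + 1.778 = 6.333; σ = 2.517 days.
D = μ + z·σ = 27 + 1.036·2.517 = 29.6 days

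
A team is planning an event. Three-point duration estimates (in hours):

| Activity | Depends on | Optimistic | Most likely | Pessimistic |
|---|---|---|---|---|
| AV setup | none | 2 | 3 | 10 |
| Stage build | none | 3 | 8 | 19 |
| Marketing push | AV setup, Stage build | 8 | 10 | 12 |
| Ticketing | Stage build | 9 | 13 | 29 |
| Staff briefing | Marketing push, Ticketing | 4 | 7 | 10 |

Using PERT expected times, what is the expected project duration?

31 hours

te_AV setup = (2 + 4·3 + 10)/6 = 24/6 = 4
te_Stage build = (3 + 4·8 + 19)/6 = 54/6 = 9
te_Marketing push = (8 + 4·10 + 12)/6 = 60/6 = 10
te_Ticketing = (9 + 4·13 + 29)/6 = 90/6 = 15
te_Staff briefing = (4 + 4·7 + 10)/6 = 42/6 = 7

Forward pass:
ES_AV setup = 0; EF_AV setup = 4
ES_Stage build = 0; EF_Stage build = 9
ES_Marketing push = max(EF_AV setup=4, EF_Stage build=9) = 9; EF_Marketing push = 9+10 = 19
ES_Ticketing = 9; EF_Ticketing = 9+15 = 24
ES_Staff briefing = max(EF_Marketing push=19, EF_Ticketing=24) = 24; EF_Staff briefing = 24+7 = 31
Expected project duration μ = 31 hours. Critical path: Stage build → Ticketing → Staff briefing.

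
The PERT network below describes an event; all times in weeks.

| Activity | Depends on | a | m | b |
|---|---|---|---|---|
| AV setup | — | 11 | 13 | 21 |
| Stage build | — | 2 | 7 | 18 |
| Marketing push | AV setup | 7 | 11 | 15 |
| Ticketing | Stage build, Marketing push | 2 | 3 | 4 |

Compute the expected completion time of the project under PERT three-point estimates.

te_AV setup = (11 + 4·13 + 21)/6 = 84/6 = 14
te_Stage build = (2 + 4·7 + 18)/6 = 48/6 = 8
te_Marketing push = (7 + 4·11 + 15)/6 = 66/6 = 11
te_Ticketing = (2 + 4·3 + 4)/6 = 18/6 = 3

Forward pass:
ES_AV setup = 0; EF_AV setup = 14
ES_Stage build = 0; EF_Stage build = 8
ES_Marketing push = 14; EF_Marketing push = 14+11 = 25
ES_Ticketing = max(EF_Stage build=8, EF_Marketing push=25) = 25; EF_Ticketing = 25+3 = 28
Expected project duration μ = 28 weeks. Critical path: AV setup → Marketing push → Ticketing.

28 weeks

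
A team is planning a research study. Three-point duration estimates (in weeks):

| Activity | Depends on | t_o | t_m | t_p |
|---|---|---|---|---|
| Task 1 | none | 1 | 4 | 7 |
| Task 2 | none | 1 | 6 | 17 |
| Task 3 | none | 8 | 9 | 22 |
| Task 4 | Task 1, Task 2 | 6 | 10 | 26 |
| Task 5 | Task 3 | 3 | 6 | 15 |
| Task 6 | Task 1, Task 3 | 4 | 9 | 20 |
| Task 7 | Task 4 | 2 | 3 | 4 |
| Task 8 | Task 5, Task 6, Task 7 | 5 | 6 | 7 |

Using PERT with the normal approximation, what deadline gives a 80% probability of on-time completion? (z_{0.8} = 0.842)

te_Task 1 = (1 + 4·4 + 7)/6 = 24/6 = 4; σ²_Task 1 = ((7−1)/6)² = 1.000
te_Task 2 = (1 + 4·6 + 17)/6 = 42/6 = 7; σ²_Task 2 = ((17−1)/6)² = 7.111
te_Task 3 = (8 + 4·9 + 22)/6 = 66/6 = 11; σ²_Task 3 = ((22−8)/6)² = 5.444
te_Task 4 = (6 + 4·10 + 26)/6 = 72/6 = 12; σ²_Task 4 = ((26−6)/6)² = 11.111
te_Task 5 = (3 + 4·6 + 15)/6 = 42/6 = 7; σ²_Task 5 = ((15−3)/6)² = 4.000
te_Task 6 = (4 + 4·9 + 20)/6 = 60/6 = 10; σ²_Task 6 = ((20−4)/6)² = 7.111
te_Task 7 = (2 + 4·3 + 4)/6 = 18/6 = 3; σ²_Task 7 = ((4−2)/6)² = 0.111
te_Task 8 = (5 + 4·6 + 7)/6 = 36/6 = 6; σ²_Task 8 = ((7−5)/6)² = 0.111

Forward pass:
ES_Task 1 = 0; EF_Task 1 = 4
ES_Task 2 = 0; EF_Task 2 = 7
ES_Task 3 = 0; EF_Task 3 = 11
ES_Task 4 = max(EF_Task 1=4, EF_Task 2=7) = 7; EF_Task 4 = 7+12 = 19
ES_Task 5 = 11; EF_Task 5 = 11+7 = 18
ES_Task 6 = max(EF_Task 1=4, EF_Task 3=11) = 11; EF_Task 6 = 11+10 = 21
ES_Task 7 = 19; EF_Task 7 = 19+3 = 22
ES_Task 8 = max(EF_Task 5=18, EF_Task 6=21, EF_Task 7=22) = 22; EF_Task 8 = 22+6 = 28
Expected project duration μ = 28 weeks. Critical path: Task 2 → Task 4 → Task 7 → Task 8.

Variance along critical path = 7.111 + 11.111 + 0.111 + 0.111 = 18.444; σ = 4.295 weeks.
D = μ + z·σ = 28 + 0.842·4.295 = 31.6 weeks

31.6 weeks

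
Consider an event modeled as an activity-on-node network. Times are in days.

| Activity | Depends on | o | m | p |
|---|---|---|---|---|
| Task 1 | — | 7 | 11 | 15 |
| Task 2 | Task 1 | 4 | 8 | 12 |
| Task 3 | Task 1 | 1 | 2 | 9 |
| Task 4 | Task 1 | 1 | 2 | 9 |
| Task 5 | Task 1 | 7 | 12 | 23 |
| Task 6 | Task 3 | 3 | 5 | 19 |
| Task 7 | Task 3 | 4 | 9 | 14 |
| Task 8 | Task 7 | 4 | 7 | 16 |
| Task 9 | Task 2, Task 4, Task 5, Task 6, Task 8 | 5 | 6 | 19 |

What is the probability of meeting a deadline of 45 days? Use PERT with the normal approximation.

te_Task 1 = (7 + 4·11 + 15)/6 = 66/6 = 11; σ²_Task 1 = ((15−7)/6)² = 1.778
te_Task 2 = (4 + 4·8 + 12)/6 = 48/6 = 8; σ²_Task 2 = ((12−4)/6)² = 1.778
te_Task 3 = (1 + 4·2 + 9)/6 = 18/6 = 3; σ²_Task 3 = ((9−1)/6)² = 1.778
te_Task 4 = (1 + 4·2 + 9)/6 = 18/6 = 3; σ²_Task 4 = ((9−1)/6)² = 1.778
te_Task 5 = (7 + 4·12 + 23)/6 = 78/6 = 13; σ²_Task 5 = ((23−7)/6)² = 7.111
te_Task 6 = (3 + 4·5 + 19)/6 = 42/6 = 7; σ²_Task 6 = ((19−3)/6)² = 7.111
te_Task 7 = (4 + 4·9 + 14)/6 = 54/6 = 9; σ²_Task 7 = ((14−4)/6)² = 2.778
te_Task 8 = (4 + 4·7 + 16)/6 = 48/6 = 8; σ²_Task 8 = ((16−4)/6)² = 4.000
te_Task 9 = (5 + 4·6 + 19)/6 = 48/6 = 8; σ²_Task 9 = ((19−5)/6)² = 5.444

Forward pass:
ES_Task 1 = 0; EF_Task 1 = 11
ES_Task 2 = 11; EF_Task 2 = 11+8 = 19
ES_Task 3 = 11; EF_Task 3 = 11+3 = 14
ES_Task 4 = 11; EF_Task 4 = 11+3 = 14
ES_Task 5 = 11; EF_Task 5 = 11+13 = 24
ES_Task 6 = 14; EF_Task 6 = 14+7 = 21
ES_Task 7 = 14; EF_Task 7 = 14+9 = 23
ES_Task 8 = 23; EF_Task 8 = 23+8 = 31
ES_Task 9 = max(EF_Task 2=19, EF_Task 4=14, EF_Task 5=24, EF_Task 6=21, EF_Task 8=31) = 31; EF_Task 9 = 31+8 = 39
Expected project duration μ = 39 days. Critical path: Task 1 → Task 3 → Task 7 → Task 8 → Task 9.

Variance along critical path = 1.778 + 1.778 + 2.778 + 4.000 + 5.444 = 15.778; σ = √15.778 = 3.972 days.
Z = (45 − 39) / 3.972 = 1.511
P(T ≤ 45) = Φ(1.511) ≈ 0.935

0.935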